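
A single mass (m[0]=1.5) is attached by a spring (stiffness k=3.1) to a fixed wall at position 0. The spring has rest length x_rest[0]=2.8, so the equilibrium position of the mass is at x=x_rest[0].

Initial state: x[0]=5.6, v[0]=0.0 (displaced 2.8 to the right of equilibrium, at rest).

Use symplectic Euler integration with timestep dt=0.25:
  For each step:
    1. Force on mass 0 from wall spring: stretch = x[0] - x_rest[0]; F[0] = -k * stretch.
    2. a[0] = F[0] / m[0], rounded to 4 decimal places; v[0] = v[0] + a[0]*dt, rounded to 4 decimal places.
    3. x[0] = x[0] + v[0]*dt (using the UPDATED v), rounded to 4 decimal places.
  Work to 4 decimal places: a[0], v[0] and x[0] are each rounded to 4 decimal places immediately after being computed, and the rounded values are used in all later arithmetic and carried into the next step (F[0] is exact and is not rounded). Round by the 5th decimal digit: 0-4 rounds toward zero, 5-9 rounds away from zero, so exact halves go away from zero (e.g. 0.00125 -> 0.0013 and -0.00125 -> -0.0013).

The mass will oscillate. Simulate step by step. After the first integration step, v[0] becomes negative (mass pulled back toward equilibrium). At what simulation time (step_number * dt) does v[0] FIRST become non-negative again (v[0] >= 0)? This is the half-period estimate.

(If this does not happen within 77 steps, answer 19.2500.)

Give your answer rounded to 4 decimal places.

Answer: 2.2500

Derivation:
Step 0: x=[5.6000] v=[0.0000]
Step 1: x=[5.2383] v=[-1.4467]
Step 2: x=[4.5617] v=[-2.7065]
Step 3: x=[3.6575] v=[-3.6167]
Step 4: x=[2.6426] v=[-4.0598]
Step 5: x=[1.6480] v=[-3.9785]
Step 6: x=[0.8022] v=[-3.3833]
Step 7: x=[0.2144] v=[-2.3511]
Step 8: x=[-0.0394] v=[-1.0152]
Step 9: x=[0.0736] v=[0.4518]
First v>=0 after going negative at step 9, time=2.2500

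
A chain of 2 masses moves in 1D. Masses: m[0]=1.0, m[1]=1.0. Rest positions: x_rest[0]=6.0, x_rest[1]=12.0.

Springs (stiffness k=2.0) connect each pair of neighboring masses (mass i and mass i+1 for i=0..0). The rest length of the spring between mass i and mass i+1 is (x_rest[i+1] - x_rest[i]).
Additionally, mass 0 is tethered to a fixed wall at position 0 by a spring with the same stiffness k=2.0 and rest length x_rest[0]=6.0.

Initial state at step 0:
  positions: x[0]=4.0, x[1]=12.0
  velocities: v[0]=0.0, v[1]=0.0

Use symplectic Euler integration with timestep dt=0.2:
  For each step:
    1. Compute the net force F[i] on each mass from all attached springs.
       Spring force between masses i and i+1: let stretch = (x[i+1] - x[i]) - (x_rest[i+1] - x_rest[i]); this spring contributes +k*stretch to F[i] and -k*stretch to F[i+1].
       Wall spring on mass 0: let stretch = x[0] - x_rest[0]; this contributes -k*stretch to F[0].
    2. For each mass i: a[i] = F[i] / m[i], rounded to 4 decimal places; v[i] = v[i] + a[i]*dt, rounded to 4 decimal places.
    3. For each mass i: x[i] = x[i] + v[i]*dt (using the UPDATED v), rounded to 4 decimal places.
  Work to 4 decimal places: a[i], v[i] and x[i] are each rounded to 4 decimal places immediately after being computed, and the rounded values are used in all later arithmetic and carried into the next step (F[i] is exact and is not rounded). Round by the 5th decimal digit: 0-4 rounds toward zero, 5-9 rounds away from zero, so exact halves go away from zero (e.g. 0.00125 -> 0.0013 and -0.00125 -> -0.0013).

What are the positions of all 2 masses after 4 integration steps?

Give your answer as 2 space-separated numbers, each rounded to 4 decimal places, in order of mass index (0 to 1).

Answer: 6.3304 10.9204

Derivation:
Step 0: x=[4.0000 12.0000] v=[0.0000 0.0000]
Step 1: x=[4.3200 11.8400] v=[1.6000 -0.8000]
Step 2: x=[4.8960 11.5584] v=[2.8800 -1.4080]
Step 3: x=[5.6133 11.2238] v=[3.5866 -1.6730]
Step 4: x=[6.3304 10.9204] v=[3.5855 -1.5172]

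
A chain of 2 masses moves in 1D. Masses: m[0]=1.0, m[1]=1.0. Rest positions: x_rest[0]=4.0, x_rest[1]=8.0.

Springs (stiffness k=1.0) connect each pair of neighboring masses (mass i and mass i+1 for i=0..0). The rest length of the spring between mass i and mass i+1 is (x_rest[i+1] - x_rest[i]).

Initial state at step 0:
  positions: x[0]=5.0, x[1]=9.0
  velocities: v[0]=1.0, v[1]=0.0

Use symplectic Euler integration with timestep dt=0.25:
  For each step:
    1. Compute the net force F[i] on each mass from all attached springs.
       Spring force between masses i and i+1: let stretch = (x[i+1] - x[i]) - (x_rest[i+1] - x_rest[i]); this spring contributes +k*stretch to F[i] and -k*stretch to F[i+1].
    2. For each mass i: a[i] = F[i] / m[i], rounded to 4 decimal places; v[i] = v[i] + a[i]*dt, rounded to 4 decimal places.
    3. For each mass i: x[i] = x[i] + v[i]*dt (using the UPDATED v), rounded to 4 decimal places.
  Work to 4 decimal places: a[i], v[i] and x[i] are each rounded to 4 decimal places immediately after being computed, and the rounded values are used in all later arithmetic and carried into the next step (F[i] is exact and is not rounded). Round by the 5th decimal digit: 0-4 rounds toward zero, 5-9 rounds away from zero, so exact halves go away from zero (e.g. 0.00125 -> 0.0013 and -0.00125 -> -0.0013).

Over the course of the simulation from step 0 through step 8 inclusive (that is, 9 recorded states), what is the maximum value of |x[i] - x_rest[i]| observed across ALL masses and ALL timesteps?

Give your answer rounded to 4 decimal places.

Answer: 2.1056

Derivation:
Step 0: x=[5.0000 9.0000] v=[1.0000 0.0000]
Step 1: x=[5.2500 9.0000] v=[1.0000 0.0000]
Step 2: x=[5.4844 9.0156] v=[0.9375 0.0625]
Step 3: x=[5.6895 9.0605] v=[0.8203 0.1797]
Step 4: x=[5.8553 9.1448] v=[0.6631 0.3370]
Step 5: x=[5.9767 9.2735] v=[0.4855 0.5146]
Step 6: x=[6.0541 9.4461] v=[0.3097 0.6904]
Step 7: x=[6.0935 9.6567] v=[0.1577 0.8424]
Step 8: x=[6.1056 9.8946] v=[0.0485 0.9516]
Max displacement = 2.1056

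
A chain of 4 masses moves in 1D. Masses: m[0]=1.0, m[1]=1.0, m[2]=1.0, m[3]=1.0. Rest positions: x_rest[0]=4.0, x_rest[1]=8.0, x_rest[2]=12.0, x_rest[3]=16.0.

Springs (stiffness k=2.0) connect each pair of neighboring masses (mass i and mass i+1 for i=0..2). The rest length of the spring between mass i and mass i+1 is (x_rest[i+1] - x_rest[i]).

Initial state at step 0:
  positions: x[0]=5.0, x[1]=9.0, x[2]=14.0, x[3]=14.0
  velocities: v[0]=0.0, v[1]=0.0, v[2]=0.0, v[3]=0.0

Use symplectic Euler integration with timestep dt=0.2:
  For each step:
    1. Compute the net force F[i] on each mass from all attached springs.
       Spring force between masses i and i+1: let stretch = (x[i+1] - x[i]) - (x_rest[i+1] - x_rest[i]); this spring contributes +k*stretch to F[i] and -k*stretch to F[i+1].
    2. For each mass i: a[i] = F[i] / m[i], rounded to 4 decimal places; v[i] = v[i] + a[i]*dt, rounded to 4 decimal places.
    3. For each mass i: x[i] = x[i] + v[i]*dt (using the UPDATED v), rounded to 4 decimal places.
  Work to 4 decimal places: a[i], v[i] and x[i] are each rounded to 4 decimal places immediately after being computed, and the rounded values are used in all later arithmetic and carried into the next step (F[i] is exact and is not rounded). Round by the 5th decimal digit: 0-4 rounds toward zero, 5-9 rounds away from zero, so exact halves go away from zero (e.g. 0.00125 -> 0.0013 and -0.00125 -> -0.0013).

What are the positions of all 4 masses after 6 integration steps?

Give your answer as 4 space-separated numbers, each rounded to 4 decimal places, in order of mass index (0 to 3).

Step 0: x=[5.0000 9.0000 14.0000 14.0000] v=[0.0000 0.0000 0.0000 0.0000]
Step 1: x=[5.0000 9.0800 13.6000 14.3200] v=[0.0000 0.4000 -2.0000 1.6000]
Step 2: x=[5.0064 9.1952 12.8960 14.9024] v=[0.0320 0.5760 -3.5200 2.9120]
Step 3: x=[5.0279 9.2714 12.0564 15.6443] v=[0.1075 0.3808 -4.1978 3.7094]
Step 4: x=[5.0689 9.2309 11.2811 16.4191] v=[0.2049 -0.2026 -3.8766 3.8742]
Step 5: x=[5.1228 9.0214 10.7528 17.1029] v=[0.2697 -1.0473 -2.6415 3.4190]
Step 6: x=[5.1686 8.6386 10.5940 17.5987] v=[0.2291 -1.9142 -0.7940 2.4790]

Answer: 5.1686 8.6386 10.5940 17.5987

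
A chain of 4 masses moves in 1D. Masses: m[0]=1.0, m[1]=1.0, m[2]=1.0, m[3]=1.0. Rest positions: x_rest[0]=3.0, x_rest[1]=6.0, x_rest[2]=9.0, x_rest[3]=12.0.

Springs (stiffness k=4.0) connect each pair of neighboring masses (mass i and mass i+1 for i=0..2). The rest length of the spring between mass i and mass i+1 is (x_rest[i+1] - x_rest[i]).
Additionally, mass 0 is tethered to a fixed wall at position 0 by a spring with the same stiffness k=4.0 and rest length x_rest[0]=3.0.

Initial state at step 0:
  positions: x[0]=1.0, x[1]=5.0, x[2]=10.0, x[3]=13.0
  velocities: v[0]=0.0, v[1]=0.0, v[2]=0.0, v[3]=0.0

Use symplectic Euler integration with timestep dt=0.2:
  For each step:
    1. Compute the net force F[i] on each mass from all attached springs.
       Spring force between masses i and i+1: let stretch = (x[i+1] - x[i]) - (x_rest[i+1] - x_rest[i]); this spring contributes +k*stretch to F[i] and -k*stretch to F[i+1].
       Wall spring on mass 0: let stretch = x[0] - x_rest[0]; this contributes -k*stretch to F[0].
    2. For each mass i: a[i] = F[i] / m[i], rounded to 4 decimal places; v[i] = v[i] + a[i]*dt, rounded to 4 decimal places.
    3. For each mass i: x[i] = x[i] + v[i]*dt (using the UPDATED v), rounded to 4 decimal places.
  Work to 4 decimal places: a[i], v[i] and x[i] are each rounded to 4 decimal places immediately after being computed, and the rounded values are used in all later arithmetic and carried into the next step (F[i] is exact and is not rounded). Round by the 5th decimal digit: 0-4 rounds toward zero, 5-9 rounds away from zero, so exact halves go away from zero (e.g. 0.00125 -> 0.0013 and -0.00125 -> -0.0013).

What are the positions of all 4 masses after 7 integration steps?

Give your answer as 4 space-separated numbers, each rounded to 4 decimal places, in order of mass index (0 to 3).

Step 0: x=[1.0000 5.0000 10.0000 13.0000] v=[0.0000 0.0000 0.0000 0.0000]
Step 1: x=[1.4800 5.1600 9.6800 13.0000] v=[2.4000 0.8000 -1.6000 0.0000]
Step 2: x=[2.3120 5.4544 9.1680 12.9488] v=[4.1600 1.4720 -2.5600 -0.2560]
Step 3: x=[3.2769 5.8402 8.6668 12.7727] v=[4.8243 1.9290 -2.5062 -0.8806]
Step 4: x=[4.1276 6.2681 8.3702 12.4196] v=[4.2534 2.1396 -1.4828 -1.7653]
Step 5: x=[4.6603 6.6899 8.3852 11.8986] v=[2.6637 2.1089 0.0750 -2.6048]
Step 6: x=[4.7721 7.0582 8.6911 11.2955] v=[0.5591 1.8415 1.5295 -3.0155]
Step 7: x=[4.4862 7.3220 9.1524 10.7557] v=[-1.4297 1.3189 2.3067 -2.6990]

Answer: 4.4862 7.3220 9.1524 10.7557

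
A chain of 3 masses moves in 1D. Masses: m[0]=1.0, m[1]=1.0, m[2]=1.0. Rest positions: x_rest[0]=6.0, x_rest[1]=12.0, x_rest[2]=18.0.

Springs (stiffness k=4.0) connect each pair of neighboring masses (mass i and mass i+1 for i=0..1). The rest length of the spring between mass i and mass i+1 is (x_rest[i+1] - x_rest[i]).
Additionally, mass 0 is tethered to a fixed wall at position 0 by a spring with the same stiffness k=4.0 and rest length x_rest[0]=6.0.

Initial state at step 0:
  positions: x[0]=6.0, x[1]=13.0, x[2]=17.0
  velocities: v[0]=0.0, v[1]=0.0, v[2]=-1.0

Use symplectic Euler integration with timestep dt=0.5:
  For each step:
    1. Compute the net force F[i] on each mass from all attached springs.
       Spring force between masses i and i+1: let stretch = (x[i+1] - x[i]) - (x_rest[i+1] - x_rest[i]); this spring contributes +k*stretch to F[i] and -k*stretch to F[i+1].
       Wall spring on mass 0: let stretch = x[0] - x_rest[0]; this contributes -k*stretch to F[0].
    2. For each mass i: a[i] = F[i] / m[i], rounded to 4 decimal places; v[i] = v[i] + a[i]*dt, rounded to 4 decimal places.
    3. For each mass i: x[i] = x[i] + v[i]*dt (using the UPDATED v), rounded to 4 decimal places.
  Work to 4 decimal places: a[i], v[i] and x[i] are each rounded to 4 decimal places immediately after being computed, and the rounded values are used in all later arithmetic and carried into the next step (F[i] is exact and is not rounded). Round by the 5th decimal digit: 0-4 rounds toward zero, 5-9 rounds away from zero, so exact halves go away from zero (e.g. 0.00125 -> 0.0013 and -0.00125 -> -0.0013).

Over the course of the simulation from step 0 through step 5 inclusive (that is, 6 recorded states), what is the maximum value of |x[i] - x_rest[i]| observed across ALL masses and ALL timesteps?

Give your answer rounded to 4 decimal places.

Answer: 2.0000

Derivation:
Step 0: x=[6.0000 13.0000 17.0000] v=[0.0000 0.0000 -1.0000]
Step 1: x=[7.0000 10.0000 18.5000] v=[2.0000 -6.0000 3.0000]
Step 2: x=[4.0000 12.5000 17.5000] v=[-6.0000 5.0000 -2.0000]
Step 3: x=[5.5000 11.5000 17.5000] v=[3.0000 -2.0000 0.0000]
Step 4: x=[7.5000 10.5000 17.5000] v=[4.0000 -2.0000 0.0000]
Step 5: x=[5.0000 13.5000 16.5000] v=[-5.0000 6.0000 -2.0000]
Max displacement = 2.0000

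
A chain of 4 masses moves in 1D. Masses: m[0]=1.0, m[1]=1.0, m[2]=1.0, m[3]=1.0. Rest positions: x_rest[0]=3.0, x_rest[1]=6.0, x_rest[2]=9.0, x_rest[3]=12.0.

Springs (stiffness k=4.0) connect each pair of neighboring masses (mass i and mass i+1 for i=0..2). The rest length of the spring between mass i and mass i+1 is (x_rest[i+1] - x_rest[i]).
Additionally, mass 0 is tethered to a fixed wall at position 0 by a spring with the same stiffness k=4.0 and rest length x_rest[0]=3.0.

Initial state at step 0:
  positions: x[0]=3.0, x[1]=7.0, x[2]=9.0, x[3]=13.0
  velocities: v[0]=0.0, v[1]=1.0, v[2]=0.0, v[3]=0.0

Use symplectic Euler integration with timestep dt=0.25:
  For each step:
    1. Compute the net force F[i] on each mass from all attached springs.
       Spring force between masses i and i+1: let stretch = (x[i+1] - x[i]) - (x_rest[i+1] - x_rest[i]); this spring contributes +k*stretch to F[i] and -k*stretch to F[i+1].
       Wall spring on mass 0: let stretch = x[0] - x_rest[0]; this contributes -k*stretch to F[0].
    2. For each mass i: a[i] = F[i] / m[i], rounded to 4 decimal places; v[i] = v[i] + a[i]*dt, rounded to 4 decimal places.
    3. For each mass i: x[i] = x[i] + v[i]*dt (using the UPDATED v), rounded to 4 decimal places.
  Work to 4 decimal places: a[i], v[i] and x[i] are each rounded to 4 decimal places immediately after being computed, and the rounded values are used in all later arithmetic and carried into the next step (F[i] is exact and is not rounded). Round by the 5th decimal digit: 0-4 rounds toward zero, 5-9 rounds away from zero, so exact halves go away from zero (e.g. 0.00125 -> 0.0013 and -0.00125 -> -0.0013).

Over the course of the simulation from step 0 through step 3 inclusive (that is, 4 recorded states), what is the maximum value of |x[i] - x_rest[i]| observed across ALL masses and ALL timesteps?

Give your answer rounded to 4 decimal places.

Answer: 1.3750

Derivation:
Step 0: x=[3.0000 7.0000 9.0000 13.0000] v=[0.0000 1.0000 0.0000 0.0000]
Step 1: x=[3.2500 6.7500 9.5000 12.7500] v=[1.0000 -1.0000 2.0000 -1.0000]
Step 2: x=[3.5625 6.3125 10.1250 12.4375] v=[1.2500 -1.7500 2.5000 -1.2500]
Step 3: x=[3.6719 6.1406 10.3750 12.2969] v=[0.4375 -0.6875 1.0000 -0.5625]
Max displacement = 1.3750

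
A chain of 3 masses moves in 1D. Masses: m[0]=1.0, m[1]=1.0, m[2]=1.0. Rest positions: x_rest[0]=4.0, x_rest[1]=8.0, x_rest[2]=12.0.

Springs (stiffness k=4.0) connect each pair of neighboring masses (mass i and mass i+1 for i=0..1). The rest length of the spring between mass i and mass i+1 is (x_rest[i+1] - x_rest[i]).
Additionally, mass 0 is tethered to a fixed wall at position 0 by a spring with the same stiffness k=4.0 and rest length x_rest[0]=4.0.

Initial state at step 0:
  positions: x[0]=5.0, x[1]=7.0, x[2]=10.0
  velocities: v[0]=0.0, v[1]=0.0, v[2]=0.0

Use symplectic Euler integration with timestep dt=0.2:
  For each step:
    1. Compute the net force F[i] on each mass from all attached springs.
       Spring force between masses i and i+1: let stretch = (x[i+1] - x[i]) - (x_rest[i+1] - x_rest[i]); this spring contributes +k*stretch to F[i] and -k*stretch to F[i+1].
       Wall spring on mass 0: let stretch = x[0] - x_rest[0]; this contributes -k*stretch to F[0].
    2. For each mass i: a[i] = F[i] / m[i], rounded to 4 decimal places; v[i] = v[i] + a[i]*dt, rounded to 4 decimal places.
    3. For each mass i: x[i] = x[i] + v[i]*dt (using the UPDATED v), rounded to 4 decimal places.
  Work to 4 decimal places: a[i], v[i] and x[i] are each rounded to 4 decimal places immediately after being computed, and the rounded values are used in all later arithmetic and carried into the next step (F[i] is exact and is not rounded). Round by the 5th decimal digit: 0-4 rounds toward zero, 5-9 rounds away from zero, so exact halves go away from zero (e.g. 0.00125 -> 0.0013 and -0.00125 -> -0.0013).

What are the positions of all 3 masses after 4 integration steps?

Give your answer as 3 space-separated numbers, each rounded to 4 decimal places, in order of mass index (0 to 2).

Answer: 2.4053 7.4600 11.4977

Derivation:
Step 0: x=[5.0000 7.0000 10.0000] v=[0.0000 0.0000 0.0000]
Step 1: x=[4.5200 7.1600 10.1600] v=[-2.4000 0.8000 0.8000]
Step 2: x=[3.7392 7.3776 10.4800] v=[-3.9040 1.0880 1.6000]
Step 3: x=[2.9423 7.5094 10.9436] v=[-3.9846 0.6592 2.3181]
Step 4: x=[2.4053 7.4600 11.4977] v=[-2.6848 -0.2471 2.7707]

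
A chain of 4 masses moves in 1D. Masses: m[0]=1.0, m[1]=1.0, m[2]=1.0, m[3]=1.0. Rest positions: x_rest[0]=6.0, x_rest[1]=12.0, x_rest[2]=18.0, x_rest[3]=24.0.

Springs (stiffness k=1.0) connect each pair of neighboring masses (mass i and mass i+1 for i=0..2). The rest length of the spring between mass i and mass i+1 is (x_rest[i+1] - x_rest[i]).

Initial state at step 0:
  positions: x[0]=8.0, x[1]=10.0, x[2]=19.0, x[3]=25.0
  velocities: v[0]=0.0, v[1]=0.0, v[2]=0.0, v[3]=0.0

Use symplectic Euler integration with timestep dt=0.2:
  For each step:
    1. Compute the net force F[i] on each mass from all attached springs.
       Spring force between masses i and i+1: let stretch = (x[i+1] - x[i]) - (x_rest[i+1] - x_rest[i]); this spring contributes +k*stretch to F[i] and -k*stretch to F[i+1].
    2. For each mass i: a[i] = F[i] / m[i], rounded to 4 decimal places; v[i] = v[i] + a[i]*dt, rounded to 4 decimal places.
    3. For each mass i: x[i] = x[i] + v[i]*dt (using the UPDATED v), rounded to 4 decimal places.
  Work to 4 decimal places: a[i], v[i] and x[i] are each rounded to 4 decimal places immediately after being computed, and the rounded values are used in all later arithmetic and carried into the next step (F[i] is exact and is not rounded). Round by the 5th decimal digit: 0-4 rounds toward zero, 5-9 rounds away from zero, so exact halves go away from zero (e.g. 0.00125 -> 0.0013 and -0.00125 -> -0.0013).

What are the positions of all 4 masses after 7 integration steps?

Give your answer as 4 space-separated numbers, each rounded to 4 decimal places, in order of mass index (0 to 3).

Answer: 5.3469 14.4078 17.6615 24.5840

Derivation:
Step 0: x=[8.0000 10.0000 19.0000 25.0000] v=[0.0000 0.0000 0.0000 0.0000]
Step 1: x=[7.8400 10.2800 18.8800 25.0000] v=[-0.8000 1.4000 -0.6000 0.0000]
Step 2: x=[7.5376 10.8064 18.6608 24.9952] v=[-1.5120 2.6320 -1.0960 -0.0240]
Step 3: x=[7.1260 11.5162 18.3808 24.9770] v=[-2.0582 3.5491 -1.4000 -0.0909]
Step 4: x=[6.6500 12.3250 18.0901 24.9350] v=[-2.3802 4.0440 -1.4537 -0.2101]
Step 5: x=[6.1610 13.1374 17.8426 24.8592] v=[-2.4452 4.0620 -1.2377 -0.3791]
Step 6: x=[5.7110 13.8590 17.6875 24.7427] v=[-2.2499 3.6078 -0.7754 -0.5824]
Step 7: x=[5.3469 14.4078 17.6615 24.5840] v=[-1.8203 2.7439 -0.1301 -0.7934]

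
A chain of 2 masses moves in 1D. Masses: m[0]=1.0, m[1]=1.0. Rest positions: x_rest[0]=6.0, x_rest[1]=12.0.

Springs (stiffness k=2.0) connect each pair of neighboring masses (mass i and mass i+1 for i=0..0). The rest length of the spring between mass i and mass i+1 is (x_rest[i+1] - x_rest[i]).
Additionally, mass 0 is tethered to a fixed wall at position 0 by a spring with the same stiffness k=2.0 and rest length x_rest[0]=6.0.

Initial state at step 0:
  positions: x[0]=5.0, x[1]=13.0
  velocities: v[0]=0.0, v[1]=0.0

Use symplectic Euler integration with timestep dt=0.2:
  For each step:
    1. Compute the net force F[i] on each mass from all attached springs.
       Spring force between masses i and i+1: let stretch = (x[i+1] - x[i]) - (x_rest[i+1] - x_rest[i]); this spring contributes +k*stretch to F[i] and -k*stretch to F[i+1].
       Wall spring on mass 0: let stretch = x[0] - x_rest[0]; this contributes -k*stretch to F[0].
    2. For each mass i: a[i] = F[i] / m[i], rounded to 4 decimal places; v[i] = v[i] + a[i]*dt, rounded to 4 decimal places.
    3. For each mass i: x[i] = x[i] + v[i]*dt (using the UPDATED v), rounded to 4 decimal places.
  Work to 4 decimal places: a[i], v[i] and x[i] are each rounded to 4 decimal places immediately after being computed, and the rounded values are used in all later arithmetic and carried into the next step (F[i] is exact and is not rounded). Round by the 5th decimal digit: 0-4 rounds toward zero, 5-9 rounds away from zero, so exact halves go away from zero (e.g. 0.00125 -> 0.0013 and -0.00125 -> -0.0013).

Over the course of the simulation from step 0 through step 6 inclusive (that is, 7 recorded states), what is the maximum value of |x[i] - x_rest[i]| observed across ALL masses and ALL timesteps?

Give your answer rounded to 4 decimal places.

Answer: 1.2629

Derivation:
Step 0: x=[5.0000 13.0000] v=[0.0000 0.0000]
Step 1: x=[5.2400 12.8400] v=[1.2000 -0.8000]
Step 2: x=[5.6688 12.5520] v=[2.1440 -1.4400]
Step 3: x=[6.1948 12.1933] v=[2.6298 -1.7933]
Step 4: x=[6.7051 11.8348] v=[2.5513 -1.7927]
Step 5: x=[7.0893 11.5459] v=[1.9211 -1.4446]
Step 6: x=[7.2629 11.3805] v=[0.8680 -0.8272]
Max displacement = 1.2629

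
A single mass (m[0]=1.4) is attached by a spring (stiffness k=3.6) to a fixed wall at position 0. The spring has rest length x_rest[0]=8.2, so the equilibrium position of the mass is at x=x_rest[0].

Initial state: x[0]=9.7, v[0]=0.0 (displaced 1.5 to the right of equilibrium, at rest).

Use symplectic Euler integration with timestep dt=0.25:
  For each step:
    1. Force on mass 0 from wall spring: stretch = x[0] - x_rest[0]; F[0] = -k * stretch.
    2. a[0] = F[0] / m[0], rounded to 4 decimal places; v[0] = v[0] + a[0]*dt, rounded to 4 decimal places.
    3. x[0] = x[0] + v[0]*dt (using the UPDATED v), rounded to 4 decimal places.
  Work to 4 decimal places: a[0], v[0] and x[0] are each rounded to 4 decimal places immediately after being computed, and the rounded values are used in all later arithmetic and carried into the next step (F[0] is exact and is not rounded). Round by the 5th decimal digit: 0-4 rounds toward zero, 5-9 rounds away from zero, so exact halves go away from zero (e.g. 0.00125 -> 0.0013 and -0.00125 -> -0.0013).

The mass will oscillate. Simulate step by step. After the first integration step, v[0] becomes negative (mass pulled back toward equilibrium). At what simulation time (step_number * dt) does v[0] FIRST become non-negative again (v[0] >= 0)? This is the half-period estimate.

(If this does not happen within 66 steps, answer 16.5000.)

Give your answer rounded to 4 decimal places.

Step 0: x=[9.7000] v=[0.0000]
Step 1: x=[9.4589] v=[-0.9643]
Step 2: x=[9.0155] v=[-1.7736]
Step 3: x=[8.4410] v=[-2.2979]
Step 4: x=[7.8278] v=[-2.4528]
Step 5: x=[7.2744] v=[-2.2135]
Step 6: x=[6.8698] v=[-1.6185]
Step 7: x=[6.6790] v=[-0.7634]
Step 8: x=[6.7326] v=[0.2144]
First v>=0 after going negative at step 8, time=2.0000

Answer: 2.0000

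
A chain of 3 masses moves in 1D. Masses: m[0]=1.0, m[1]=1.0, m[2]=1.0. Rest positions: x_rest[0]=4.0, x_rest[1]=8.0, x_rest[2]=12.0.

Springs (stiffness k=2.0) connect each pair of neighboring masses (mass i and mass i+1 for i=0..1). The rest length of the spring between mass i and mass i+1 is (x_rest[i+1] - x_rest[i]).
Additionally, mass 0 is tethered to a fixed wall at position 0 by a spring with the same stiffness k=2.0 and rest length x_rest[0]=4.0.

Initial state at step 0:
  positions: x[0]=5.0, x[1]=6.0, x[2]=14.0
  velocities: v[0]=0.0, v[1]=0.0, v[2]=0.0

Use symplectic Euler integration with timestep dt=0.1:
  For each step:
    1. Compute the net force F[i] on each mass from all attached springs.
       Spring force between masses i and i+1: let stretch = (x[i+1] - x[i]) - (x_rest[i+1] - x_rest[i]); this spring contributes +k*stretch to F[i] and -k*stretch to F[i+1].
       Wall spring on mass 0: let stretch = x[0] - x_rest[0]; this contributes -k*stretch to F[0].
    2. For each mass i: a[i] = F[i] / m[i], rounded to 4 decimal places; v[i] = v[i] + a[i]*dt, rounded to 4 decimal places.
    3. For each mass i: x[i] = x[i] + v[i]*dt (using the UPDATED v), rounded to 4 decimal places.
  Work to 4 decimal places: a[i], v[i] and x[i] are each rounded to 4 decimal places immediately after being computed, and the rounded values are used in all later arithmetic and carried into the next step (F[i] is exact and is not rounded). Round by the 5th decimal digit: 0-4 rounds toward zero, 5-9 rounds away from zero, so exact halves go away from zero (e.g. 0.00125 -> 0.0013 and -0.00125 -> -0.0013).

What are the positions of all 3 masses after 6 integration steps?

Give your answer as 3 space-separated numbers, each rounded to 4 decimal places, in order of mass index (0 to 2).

Step 0: x=[5.0000 6.0000 14.0000] v=[0.0000 0.0000 0.0000]
Step 1: x=[4.9200 6.1400 13.9200] v=[-0.8000 1.4000 -0.8000]
Step 2: x=[4.7660 6.4112 13.7644] v=[-1.5400 2.7120 -1.5560]
Step 3: x=[4.5496 6.7966 13.5417] v=[-2.1642 3.8536 -2.2266]
Step 4: x=[4.2871 7.2719 13.2641] v=[-2.6247 4.7532 -2.7756]
Step 5: x=[3.9986 7.8074 12.9467] v=[-2.8852 5.3547 -3.1740]
Step 6: x=[3.7063 8.3695 12.6065] v=[-2.9232 5.6208 -3.4019]

Answer: 3.7063 8.3695 12.6065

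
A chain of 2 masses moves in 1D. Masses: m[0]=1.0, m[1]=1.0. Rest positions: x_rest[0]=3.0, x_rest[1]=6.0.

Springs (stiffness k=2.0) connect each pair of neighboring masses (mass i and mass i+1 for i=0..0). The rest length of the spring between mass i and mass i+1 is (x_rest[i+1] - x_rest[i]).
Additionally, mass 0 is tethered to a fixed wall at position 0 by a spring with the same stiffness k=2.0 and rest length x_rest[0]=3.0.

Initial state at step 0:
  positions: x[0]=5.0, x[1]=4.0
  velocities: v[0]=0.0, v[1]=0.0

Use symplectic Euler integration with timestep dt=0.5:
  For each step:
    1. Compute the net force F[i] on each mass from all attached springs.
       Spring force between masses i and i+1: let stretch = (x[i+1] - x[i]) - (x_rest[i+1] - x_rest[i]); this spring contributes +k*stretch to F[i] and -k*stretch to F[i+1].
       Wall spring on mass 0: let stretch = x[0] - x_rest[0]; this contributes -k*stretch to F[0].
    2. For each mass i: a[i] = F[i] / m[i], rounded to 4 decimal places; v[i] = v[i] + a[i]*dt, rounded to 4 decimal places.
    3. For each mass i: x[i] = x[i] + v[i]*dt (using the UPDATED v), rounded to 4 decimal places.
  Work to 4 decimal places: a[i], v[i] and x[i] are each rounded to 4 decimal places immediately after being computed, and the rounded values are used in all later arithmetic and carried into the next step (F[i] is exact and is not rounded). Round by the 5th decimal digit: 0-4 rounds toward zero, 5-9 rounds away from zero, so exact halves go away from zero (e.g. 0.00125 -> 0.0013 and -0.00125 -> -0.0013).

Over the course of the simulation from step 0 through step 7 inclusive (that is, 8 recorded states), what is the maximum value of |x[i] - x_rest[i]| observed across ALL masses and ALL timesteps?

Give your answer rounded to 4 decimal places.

Step 0: x=[5.0000 4.0000] v=[0.0000 0.0000]
Step 1: x=[2.0000 6.0000] v=[-6.0000 4.0000]
Step 2: x=[0.0000 7.5000] v=[-4.0000 3.0000]
Step 3: x=[1.7500 6.7500] v=[3.5000 -1.5000]
Step 4: x=[5.1250 5.0000] v=[6.7500 -3.5000]
Step 5: x=[5.8750 4.8125] v=[1.5000 -0.3750]
Step 6: x=[3.1563 6.6563] v=[-5.4375 3.6875]
Step 7: x=[0.6094 8.2501] v=[-5.0938 3.1875]
Max displacement = 3.0000

Answer: 3.0000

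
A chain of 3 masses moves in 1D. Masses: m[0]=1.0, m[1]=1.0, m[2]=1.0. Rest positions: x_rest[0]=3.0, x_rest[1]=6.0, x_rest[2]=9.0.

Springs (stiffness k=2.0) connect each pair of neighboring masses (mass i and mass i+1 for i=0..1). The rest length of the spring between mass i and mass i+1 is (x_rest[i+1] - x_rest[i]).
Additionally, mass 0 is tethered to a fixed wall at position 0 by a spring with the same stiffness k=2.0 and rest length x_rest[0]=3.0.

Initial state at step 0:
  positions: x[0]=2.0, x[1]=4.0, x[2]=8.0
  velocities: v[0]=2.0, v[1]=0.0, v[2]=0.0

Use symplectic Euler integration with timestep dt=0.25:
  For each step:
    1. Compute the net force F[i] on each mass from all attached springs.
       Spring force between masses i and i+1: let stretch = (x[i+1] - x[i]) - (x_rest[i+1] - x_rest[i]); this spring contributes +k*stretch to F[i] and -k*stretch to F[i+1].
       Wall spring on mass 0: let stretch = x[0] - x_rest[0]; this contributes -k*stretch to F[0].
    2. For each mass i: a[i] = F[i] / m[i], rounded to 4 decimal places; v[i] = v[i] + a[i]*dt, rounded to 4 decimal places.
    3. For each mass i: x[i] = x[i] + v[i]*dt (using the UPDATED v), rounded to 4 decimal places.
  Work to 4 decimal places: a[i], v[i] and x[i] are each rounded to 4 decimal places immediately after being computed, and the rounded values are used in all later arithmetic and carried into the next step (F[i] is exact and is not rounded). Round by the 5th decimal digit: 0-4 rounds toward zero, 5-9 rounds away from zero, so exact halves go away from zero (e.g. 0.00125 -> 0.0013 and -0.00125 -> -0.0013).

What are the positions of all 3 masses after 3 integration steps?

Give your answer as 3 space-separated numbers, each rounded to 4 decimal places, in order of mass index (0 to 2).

Answer: 3.1778 5.3575 7.4766

Derivation:
Step 0: x=[2.0000 4.0000 8.0000] v=[2.0000 0.0000 0.0000]
Step 1: x=[2.5000 4.2500 7.8750] v=[2.0000 1.0000 -0.5000]
Step 2: x=[2.9063 4.7344 7.6719] v=[1.6250 1.9375 -0.8125]
Step 3: x=[3.1778 5.3575 7.4766] v=[1.0859 2.4922 -0.7813]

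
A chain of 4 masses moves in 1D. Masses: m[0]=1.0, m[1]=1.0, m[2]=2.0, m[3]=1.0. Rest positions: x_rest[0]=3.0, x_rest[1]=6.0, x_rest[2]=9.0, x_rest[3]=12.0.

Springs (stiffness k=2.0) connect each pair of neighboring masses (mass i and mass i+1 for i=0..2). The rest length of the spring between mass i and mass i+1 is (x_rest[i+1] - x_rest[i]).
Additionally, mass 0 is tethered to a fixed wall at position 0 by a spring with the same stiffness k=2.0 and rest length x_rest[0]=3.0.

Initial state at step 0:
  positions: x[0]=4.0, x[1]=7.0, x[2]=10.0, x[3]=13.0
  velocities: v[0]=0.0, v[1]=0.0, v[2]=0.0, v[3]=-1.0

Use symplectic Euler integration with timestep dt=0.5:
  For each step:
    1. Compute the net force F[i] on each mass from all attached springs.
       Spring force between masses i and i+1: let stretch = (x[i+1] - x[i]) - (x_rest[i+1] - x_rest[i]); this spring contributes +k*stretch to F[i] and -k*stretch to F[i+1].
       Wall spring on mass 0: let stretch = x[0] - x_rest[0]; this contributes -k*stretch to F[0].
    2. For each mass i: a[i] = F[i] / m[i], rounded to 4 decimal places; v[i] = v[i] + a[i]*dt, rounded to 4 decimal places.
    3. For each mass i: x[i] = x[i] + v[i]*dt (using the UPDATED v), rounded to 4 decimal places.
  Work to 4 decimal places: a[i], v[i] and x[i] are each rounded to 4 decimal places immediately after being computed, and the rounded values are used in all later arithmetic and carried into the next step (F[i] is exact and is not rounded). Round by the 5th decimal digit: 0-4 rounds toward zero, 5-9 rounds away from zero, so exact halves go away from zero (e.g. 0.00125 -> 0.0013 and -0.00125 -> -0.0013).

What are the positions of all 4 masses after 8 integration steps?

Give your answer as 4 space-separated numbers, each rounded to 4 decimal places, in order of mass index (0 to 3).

Step 0: x=[4.0000 7.0000 10.0000 13.0000] v=[0.0000 0.0000 0.0000 -1.0000]
Step 1: x=[3.5000 7.0000 10.0000 12.5000] v=[-1.0000 0.0000 0.0000 -1.0000]
Step 2: x=[3.0000 6.7500 9.8750 12.2500] v=[-1.0000 -0.5000 -0.2500 -0.5000]
Step 3: x=[2.8750 6.1875 9.5625 12.3125] v=[-0.2500 -1.1250 -0.6250 0.1250]
Step 4: x=[2.9688 5.6563 9.0938 12.5000] v=[0.1875 -1.0625 -0.9375 0.3750]
Step 5: x=[2.9219 5.5001 8.6172 12.4844] v=[-0.0938 -0.3125 -0.9532 -0.0312]
Step 6: x=[2.7032 5.6133 8.3281 12.0352] v=[-0.4375 0.2264 -0.5782 -0.8984]
Step 7: x=[2.5879 5.6289 8.2871 11.2325] v=[-0.2306 0.0311 -0.0821 -1.6055]
Step 8: x=[2.6992 5.4531 8.3179 10.4571] v=[0.2225 -0.3517 0.0615 -1.5509]

Answer: 2.6992 5.4531 8.3179 10.4571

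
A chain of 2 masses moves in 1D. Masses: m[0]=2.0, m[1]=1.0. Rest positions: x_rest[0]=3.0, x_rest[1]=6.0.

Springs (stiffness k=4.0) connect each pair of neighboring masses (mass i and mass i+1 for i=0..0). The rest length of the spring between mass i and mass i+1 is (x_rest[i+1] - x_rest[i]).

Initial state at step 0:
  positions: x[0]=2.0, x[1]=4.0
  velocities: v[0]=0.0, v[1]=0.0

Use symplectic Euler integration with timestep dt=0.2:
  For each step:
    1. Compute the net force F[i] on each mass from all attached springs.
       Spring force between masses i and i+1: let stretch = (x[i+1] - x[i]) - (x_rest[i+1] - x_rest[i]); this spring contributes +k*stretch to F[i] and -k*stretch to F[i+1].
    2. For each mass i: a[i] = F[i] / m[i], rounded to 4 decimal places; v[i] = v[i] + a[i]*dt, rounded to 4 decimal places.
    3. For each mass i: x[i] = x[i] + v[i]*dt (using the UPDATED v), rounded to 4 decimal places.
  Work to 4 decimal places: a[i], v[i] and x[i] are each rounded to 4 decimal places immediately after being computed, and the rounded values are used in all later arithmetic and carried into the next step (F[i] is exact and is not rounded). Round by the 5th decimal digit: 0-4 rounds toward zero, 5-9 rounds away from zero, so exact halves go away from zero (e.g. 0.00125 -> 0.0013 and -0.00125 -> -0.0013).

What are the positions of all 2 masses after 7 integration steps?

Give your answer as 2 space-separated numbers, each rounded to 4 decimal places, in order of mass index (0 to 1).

Answer: 1.3774 5.2455

Derivation:
Step 0: x=[2.0000 4.0000] v=[0.0000 0.0000]
Step 1: x=[1.9200 4.1600] v=[-0.4000 0.8000]
Step 2: x=[1.7792 4.4416] v=[-0.7040 1.4080]
Step 3: x=[1.6114 4.7772] v=[-0.8390 1.6781]
Step 4: x=[1.4569 5.0863] v=[-0.7727 1.5455]
Step 5: x=[1.3527 5.2947] v=[-0.5209 1.0420]
Step 6: x=[1.3239 5.3524] v=[-0.1441 0.2884]
Step 7: x=[1.3774 5.2455] v=[0.2673 -0.5344]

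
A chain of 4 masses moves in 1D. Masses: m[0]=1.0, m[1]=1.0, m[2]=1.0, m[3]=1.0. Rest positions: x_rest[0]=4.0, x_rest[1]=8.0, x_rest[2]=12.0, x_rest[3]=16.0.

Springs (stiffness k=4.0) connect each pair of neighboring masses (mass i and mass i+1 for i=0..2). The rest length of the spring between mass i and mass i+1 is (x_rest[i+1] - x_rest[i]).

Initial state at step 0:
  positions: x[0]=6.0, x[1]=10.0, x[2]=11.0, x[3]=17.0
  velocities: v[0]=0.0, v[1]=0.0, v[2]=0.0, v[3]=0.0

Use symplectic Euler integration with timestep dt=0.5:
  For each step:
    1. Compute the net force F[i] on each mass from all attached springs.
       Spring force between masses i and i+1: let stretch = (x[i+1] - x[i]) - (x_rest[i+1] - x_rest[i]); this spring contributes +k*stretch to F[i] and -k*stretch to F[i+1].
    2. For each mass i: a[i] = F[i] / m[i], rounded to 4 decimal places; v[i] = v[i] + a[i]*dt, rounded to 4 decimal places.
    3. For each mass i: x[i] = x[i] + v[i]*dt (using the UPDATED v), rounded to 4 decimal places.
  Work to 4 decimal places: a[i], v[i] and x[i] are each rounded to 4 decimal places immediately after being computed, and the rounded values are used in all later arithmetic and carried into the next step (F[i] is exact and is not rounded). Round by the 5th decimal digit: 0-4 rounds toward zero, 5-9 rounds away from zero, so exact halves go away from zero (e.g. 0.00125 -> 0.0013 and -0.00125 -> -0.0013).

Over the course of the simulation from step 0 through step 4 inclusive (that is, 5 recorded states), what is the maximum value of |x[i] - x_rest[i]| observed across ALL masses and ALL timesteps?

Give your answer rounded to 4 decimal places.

Answer: 4.0000

Derivation:
Step 0: x=[6.0000 10.0000 11.0000 17.0000] v=[0.0000 0.0000 0.0000 0.0000]
Step 1: x=[6.0000 7.0000 16.0000 15.0000] v=[0.0000 -6.0000 10.0000 -4.0000]
Step 2: x=[3.0000 12.0000 11.0000 18.0000] v=[-6.0000 10.0000 -10.0000 6.0000]
Step 3: x=[5.0000 7.0000 14.0000 18.0000] v=[4.0000 -10.0000 6.0000 0.0000]
Step 4: x=[5.0000 7.0000 14.0000 18.0000] v=[0.0000 0.0000 0.0000 0.0000]
Max displacement = 4.0000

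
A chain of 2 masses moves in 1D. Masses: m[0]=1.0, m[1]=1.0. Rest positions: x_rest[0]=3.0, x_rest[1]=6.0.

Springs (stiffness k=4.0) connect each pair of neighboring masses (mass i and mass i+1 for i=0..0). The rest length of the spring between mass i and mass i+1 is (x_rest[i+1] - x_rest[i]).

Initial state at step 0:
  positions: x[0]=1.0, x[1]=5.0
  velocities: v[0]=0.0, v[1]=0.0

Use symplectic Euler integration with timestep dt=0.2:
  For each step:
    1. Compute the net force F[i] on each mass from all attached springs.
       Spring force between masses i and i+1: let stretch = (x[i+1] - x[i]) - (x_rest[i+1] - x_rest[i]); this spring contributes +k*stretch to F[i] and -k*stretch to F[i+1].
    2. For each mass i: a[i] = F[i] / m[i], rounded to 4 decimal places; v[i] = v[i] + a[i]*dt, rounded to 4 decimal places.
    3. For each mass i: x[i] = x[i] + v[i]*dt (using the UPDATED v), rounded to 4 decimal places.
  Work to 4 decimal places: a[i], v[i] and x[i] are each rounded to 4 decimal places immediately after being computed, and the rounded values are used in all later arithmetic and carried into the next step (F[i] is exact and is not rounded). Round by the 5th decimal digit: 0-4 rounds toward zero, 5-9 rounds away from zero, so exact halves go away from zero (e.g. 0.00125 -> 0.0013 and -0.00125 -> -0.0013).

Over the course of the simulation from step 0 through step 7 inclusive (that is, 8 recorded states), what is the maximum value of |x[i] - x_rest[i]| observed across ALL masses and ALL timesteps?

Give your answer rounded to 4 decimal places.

Step 0: x=[1.0000 5.0000] v=[0.0000 0.0000]
Step 1: x=[1.1600 4.8400] v=[0.8000 -0.8000]
Step 2: x=[1.4288 4.5712] v=[1.3440 -1.3440]
Step 3: x=[1.7204 4.2796] v=[1.4579 -1.4579]
Step 4: x=[1.9415 4.0585] v=[1.1053 -1.1053]
Step 5: x=[2.0213 3.9787] v=[0.3989 -0.3989]
Step 6: x=[1.9343 4.0657] v=[-0.4352 0.4352]
Step 7: x=[1.7083 4.2917] v=[-1.1301 1.1301]
Max displacement = 2.0213

Answer: 2.0213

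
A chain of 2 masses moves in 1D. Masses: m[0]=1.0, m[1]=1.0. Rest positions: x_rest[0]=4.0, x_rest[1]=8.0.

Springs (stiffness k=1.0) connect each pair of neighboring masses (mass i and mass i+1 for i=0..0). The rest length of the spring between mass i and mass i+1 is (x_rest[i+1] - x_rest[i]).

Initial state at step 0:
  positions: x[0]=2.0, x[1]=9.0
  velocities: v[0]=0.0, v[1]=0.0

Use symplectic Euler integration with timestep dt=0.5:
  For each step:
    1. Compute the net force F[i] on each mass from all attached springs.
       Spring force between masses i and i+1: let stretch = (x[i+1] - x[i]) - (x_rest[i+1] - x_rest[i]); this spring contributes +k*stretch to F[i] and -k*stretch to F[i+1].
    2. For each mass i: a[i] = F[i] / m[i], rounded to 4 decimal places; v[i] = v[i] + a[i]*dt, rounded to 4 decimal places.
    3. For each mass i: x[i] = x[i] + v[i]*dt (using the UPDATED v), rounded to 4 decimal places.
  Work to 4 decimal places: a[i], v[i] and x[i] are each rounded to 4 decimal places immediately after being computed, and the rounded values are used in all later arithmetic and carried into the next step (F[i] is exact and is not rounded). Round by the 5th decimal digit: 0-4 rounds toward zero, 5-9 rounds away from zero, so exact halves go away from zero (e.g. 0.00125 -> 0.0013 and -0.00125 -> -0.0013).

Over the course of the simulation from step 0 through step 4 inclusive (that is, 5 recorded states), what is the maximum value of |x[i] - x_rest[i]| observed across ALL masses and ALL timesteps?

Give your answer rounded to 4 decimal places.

Step 0: x=[2.0000 9.0000] v=[0.0000 0.0000]
Step 1: x=[2.7500 8.2500] v=[1.5000 -1.5000]
Step 2: x=[3.8750 7.1250] v=[2.2500 -2.2500]
Step 3: x=[4.8125 6.1875] v=[1.8750 -1.8750]
Step 4: x=[5.0938 5.9063] v=[0.5625 -0.5625]
Max displacement = 2.0937

Answer: 2.0937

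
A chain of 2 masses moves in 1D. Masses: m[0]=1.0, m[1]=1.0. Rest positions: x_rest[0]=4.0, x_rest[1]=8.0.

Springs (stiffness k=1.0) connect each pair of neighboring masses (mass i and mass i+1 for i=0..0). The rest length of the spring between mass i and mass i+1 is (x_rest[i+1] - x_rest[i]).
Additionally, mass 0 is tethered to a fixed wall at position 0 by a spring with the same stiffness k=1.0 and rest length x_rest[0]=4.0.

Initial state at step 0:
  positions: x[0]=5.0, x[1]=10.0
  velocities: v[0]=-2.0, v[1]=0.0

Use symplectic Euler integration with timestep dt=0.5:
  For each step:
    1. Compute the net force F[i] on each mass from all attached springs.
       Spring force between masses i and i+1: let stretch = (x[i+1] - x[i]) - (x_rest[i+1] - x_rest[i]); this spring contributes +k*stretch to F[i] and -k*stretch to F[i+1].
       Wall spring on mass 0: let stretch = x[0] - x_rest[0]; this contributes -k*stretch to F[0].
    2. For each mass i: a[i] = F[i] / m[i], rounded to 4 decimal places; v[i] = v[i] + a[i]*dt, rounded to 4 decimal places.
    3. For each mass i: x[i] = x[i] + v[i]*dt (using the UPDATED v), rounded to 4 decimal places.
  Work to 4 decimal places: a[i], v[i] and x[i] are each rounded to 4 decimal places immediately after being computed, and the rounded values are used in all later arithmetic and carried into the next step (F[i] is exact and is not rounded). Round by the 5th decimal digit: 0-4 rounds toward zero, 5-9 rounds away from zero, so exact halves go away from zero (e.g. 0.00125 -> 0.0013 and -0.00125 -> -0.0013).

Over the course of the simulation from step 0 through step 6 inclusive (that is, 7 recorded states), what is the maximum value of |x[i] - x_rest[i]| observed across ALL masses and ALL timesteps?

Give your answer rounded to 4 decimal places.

Step 0: x=[5.0000 10.0000] v=[-2.0000 0.0000]
Step 1: x=[4.0000 9.7500] v=[-2.0000 -0.5000]
Step 2: x=[3.4375 9.0625] v=[-1.1250 -1.3750]
Step 3: x=[3.4219 7.9688] v=[-0.0313 -2.1875]
Step 4: x=[3.6875 6.7383] v=[0.5312 -2.4610]
Step 5: x=[3.7940 5.7451] v=[0.2129 -1.9864]
Step 6: x=[3.4397 5.2641] v=[-0.7086 -0.9620]
Max displacement = 2.7359

Answer: 2.7359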